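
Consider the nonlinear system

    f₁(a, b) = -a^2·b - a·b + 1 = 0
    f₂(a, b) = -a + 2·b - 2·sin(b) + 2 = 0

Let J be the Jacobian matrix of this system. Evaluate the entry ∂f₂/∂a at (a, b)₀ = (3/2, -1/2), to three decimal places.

∂f₂/∂a = -1.
At (3/2, -1/2) this is -1.000.

-1.000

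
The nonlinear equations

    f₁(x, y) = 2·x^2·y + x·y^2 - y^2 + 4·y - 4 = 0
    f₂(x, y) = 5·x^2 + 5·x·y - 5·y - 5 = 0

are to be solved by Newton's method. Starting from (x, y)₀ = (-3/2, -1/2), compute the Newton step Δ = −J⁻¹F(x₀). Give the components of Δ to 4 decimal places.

(0.1749, 0.7551)

At (-3/2, -1/2): F = (-8.8750, 12.5000).
Jacobian J = [[4·x·y + y^2, 2·x^2 + 2·x·y - 2·y + 4], [10·x + 5·y, 5·x - 5]].
At the point, J = [[3.2500, 11.0000], [-17.5000, -12.5000]] (det J = 151.8750).
Solving J·Δ = −F gives Δ = (0.1749, 0.7551).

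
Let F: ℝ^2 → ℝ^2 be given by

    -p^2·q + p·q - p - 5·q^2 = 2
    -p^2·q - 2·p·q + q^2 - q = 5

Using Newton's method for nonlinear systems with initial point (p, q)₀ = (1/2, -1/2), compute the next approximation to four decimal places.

(7.3378, 1.5405)

At (1/2, -1/2): F = (-3.8750, -3.6250).
Jacobian J = [[-2·p·q + q - 1, -p^2 + p - 10·q], [-2·p·q - 2·q, -p^2 - 2·p + 2·q - 1]].
At the point, J = [[-1.0000, 5.2500], [1.5000, -3.2500]] (det J = -4.6250).
Solving J·Δ = −F gives Δ = (6.8378, 2.0405).
Then the next iterate is (p, q)₁ = (7.3378, 1.5405).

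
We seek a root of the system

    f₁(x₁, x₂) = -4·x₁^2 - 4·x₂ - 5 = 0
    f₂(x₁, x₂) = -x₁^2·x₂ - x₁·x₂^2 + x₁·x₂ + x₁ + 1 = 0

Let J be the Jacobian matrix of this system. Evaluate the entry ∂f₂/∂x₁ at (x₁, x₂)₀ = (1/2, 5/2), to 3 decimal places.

∂f₂/∂x₁ = -2·x₁·x₂ - x₂^2 + x₂ + 1.
At (1/2, 5/2) this is -5.250.

-5.250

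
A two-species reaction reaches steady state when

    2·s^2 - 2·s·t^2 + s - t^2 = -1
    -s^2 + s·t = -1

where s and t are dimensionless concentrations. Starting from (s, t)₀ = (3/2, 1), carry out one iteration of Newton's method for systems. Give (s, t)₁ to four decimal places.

At (3/2, 1): F = (3.0000, 0.2500).
Jacobian J = [[4·s - 2·t^2 + 1, -4·s·t - 2·t], [-2·s + t, s]].
At the point, J = [[5.0000, -8.0000], [-2.0000, 1.5000]] (det J = -8.5000).
Solving J·Δ = −F gives Δ = (0.7647, 0.8529).
Then the next iterate is (s, t)₁ = (2.2647, 1.8529).

(2.2647, 1.8529)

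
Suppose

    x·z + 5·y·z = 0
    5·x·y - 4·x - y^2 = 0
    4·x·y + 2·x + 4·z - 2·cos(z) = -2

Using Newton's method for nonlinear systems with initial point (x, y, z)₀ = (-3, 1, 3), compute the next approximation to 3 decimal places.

(-4.486, 0.677, 4.650)

At (-3, 1, 3): F = (6.000, -4.000, -2.02002).
Jacobian J = [[z, 5·z, x + 5·y], [5·y - 4, 5·x - 2·y, 0], [4·y + 2, 4·x, 2·sin(z) + 4]].
At the point, J = [[3.000, 15.000, 2.000], [1.000, -17.000, 0.000], [6.000, -12.000, 4.28224]] (det J = -102.62784).
Solving J·Δ = −F gives Δ = (-1.486, -0.323, 1.650).
Then the next iterate is (x, y, z)₁ = (-4.486, 0.677, 4.650).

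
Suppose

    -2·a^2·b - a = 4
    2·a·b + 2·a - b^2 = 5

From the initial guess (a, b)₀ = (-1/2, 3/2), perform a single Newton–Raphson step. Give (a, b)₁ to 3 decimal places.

At (-1/2, 3/2): F = (-4.250, -9.750).
Jacobian J = [[-4·a·b - 1, -2·a^2], [2·b + 2, 2·a - 2·b]].
At the point, J = [[2.000, -0.500], [5.000, -4.000]] (det J = -5.500).
Solving J·Δ = −F gives Δ = (2.205, 0.318).
Then the next iterate is (a, b)₁ = (1.705, 1.818).

(1.705, 1.818)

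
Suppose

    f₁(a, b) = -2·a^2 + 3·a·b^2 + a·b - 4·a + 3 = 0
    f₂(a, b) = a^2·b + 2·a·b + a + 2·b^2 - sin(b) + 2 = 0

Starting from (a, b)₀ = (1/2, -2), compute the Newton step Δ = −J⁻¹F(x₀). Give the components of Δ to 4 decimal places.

At (1/2, -2): F = (5.5000, 8.909297).
Jacobian J = [[-4·a + 3·b^2 + b - 4, 6·a·b + a], [2·a·b + 2·b + 1, a^2 + 2·a + 4·b - cos(b)]].
At the point, J = [[4.0000, -5.5000], [-5.0000, -6.333853]] (det J = -52.835413).
Solving J·Δ = −F gives Δ = (0.2681, 1.1950).

(0.2681, 1.1950)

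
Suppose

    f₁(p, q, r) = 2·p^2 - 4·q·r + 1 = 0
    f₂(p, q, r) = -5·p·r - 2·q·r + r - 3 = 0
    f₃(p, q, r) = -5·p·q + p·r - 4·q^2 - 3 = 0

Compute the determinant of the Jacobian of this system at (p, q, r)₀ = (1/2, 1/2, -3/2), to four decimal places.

81.5000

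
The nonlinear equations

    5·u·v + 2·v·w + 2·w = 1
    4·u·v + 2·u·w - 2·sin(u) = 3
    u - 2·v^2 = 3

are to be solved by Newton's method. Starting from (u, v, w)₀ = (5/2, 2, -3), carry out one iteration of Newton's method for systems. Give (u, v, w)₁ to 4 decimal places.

At (5/2, 2, -3): F = (6.0000, 0.803056, -8.5000).
Jacobian J = [[5·v, 5·u + 2·w, 2·v + 2], [4·v + 2·w - 2·cos(u), 4·u, 2·u], [1, -4·v, 0]].
At the point, J = [[10.0000, 6.5000, 6.0000], [3.602287, 10.0000, 5.0000], [1.0000, -8.0000, 0.0000]] (det J = 199.590213).
Solving J·Δ = −F gives Δ = (-2.1805, -1.3351, 4.0805).
Then the next iterate is (u, v, w)₁ = (0.3195, 0.6649, 1.0805).

(0.3195, 0.6649, 1.0805)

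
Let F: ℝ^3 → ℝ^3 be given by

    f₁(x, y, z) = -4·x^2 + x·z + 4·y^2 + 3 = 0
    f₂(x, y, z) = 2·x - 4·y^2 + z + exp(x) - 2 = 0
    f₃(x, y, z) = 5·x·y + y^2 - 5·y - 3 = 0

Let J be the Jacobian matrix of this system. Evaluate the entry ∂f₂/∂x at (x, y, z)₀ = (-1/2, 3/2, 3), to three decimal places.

∂f₂/∂x = exp(x) + 2.
At (-1/2, 3/2, 3) this is 2.607.

2.607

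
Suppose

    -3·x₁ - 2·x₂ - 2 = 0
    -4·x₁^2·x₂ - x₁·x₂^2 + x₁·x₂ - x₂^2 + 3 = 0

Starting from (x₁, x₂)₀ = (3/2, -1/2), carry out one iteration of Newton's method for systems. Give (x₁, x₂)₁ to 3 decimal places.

(-0.059, -0.912)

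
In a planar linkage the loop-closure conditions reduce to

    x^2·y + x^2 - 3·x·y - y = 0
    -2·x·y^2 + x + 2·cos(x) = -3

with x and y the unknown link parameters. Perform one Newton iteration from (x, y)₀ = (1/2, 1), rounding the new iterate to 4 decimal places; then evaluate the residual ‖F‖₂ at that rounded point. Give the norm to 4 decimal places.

At (1/2, 1): F = (-2.0000, 4.255165).
Jacobian J = [[2·x·y + 2·x - 3·y, x^2 - 3·x - 1], [-2·y^2 - 2·sin(x) + 1, -4·x·y]].
At the point, J = [[-1.0000, -2.2500], [-1.958851, -2.0000]] (det J = -2.407415).
Solving J·Δ = −F gives Δ = (5.6385, -3.3949).
Then the next iterate is (x, y)₁ = (6.1385, -2.3949).
Re-evaluating at (6.1385, -2.3949): F = (-6.063300, -59.297696), so ‖F‖₂ = 59.6069.

59.6069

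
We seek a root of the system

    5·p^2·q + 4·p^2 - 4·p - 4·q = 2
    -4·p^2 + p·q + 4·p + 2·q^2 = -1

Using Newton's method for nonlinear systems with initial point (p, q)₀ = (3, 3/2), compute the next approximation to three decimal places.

(2.013, 1.028)

At (3, 3/2): F = (83.500, -14.000).
Jacobian J = [[10·p·q + 8·p - 4, 5·p^2 - 4], [-8·p + q + 4, p + 4·q]].
At the point, J = [[65.000, 41.000], [-18.500, 9.000]] (det J = 1343.500).
Solving J·Δ = −F gives Δ = (-0.987, -0.472).
Then the next iterate is (p, q)₁ = (2.013, 1.028).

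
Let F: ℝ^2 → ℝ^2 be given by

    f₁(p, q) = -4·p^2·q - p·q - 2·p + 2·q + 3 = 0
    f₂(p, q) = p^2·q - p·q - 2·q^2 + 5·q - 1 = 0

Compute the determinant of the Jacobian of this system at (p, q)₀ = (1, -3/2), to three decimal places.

122.000

J = [[-8·p·q - q - 2, -4·p^2 - p + 2], [2·p·q - q, p^2 - p - 4·q + 5]].
At the point, J = [[11.500, -3.000], [-1.500, 11.000]].
det J = 122.000.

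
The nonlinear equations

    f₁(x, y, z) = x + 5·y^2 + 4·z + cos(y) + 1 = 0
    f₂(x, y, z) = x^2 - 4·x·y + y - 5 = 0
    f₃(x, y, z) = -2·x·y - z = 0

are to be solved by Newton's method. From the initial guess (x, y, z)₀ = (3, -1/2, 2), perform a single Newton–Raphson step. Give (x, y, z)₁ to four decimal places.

(2.5869, 0.0632, -0.7921)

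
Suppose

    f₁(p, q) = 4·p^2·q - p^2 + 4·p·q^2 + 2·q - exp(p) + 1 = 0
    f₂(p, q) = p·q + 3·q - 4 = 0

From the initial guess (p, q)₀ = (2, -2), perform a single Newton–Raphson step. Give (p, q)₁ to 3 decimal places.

(0.376, 0.150)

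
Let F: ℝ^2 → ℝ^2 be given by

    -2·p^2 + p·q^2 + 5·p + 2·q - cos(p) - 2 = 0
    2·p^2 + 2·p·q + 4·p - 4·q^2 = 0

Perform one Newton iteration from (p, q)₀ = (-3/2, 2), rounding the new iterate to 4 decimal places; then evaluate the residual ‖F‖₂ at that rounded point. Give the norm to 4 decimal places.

8.3025

At (-3/2, 2): F = (-16.070737, -23.5000).
Jacobian J = [[-4·p + q^2 + sin(p) + 5, 2·p·q + 2], [4·p + 2·q + 4, 2·p - 8·q]].
At the point, J = [[14.002505, -4.0000], [2.0000, -19.0000]] (det J = -258.047595).
Solving J·Δ = −F gives Δ = (0.8190, -1.1506).
Then the next iterate is (p, q)₁ = (-0.6810, 0.8494).
Re-evaluating at (-0.6810, 0.8494): F = (-5.901994, -5.839282), so ‖F‖₂ = 8.3025.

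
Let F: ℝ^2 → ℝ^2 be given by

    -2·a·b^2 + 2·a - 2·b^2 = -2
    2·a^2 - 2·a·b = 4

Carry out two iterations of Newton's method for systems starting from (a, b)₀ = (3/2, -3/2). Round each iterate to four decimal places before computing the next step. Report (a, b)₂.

(0.9991, -1.0149)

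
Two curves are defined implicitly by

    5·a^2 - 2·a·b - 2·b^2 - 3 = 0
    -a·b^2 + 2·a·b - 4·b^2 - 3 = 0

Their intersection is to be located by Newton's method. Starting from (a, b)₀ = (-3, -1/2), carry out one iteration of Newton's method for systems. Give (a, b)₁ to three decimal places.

(-1.771, -0.857)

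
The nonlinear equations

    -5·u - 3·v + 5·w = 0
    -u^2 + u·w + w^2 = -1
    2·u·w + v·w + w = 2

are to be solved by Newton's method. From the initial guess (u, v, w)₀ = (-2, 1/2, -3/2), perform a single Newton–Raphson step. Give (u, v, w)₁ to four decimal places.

At (-2, 1/2, -3/2): F = (1.0000, 2.2500, 1.7500).
Jacobian J = [[-5, -3, 5], [-2·u + w, 0, u + 2·w], [2·w, w, 2·u + v + 1]].
At the point, J = [[-5.0000, -3.0000, 5.0000], [2.5000, 0.0000, -5.0000], [-3.0000, -1.5000, -2.5000]] (det J = -45.0000).
Solving J·Δ = −F gives Δ = (-0.3333, 1.3611, 0.2833).
Then the next iterate is (u, v, w)₁ = (-2.3333, 1.8611, -1.2167).

(-2.3333, 1.8611, -1.2167)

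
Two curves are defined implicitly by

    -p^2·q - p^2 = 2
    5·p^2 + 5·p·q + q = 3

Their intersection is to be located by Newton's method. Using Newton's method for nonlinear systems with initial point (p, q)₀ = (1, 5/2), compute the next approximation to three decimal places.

(0.179, 2.744)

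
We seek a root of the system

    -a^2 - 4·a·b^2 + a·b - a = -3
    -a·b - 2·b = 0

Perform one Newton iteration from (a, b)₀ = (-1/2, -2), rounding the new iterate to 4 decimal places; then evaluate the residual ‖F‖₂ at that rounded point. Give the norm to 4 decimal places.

At (-1/2, -2): F = (12.2500, 3.0000).
Jacobian J = [[-2·a - 4·b^2 + b - 1, -8·a·b + a], [-b, -a - 2]].
At the point, J = [[-18.0000, -8.5000], [2.0000, -1.5000]] (det J = 44.0000).
Solving J·Δ = −F gives Δ = (-0.1619, 1.7841).
Then the next iterate is (a, b)₁ = (-0.6619, -0.2159).
Re-evaluating at (-0.6619, -0.2159): F = (3.490105, 0.288896), so ‖F‖₂ = 3.5020.

3.5020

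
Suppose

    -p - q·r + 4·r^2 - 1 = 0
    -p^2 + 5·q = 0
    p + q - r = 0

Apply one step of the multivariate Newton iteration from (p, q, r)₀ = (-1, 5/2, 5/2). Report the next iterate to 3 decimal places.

(2.167, -1.067, 1.100)

At (-1, 5/2, 5/2): F = (18.750, 11.500, -1.000).
Jacobian J = [[-1, -r, -q + 8·r], [-2·p, 5, 0], [1, 1, -1]].
At the point, J = [[-1.000, -2.500, 17.500], [2.000, 5.000, 0.000], [1.000, 1.000, -1.000]] (det J = -52.500).
Solving J·Δ = −F gives Δ = (3.167, -3.567, -1.400).
Then the next iterate is (p, q, r)₁ = (2.167, -1.067, 1.100).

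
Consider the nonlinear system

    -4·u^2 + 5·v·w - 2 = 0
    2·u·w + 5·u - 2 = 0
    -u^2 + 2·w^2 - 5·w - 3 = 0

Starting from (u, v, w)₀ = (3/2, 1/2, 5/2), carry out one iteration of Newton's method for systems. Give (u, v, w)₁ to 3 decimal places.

(0.131, -0.480, 2.729)

At (3/2, 1/2, 5/2): F = (-4.750, 13.000, -5.250).
Jacobian J = [[-8·u, 5·w, 5·v], [2·w + 5, 0, 2·u], [-2·u, 0, 4·w - 5]].
At the point, J = [[-12.000, 12.500, 2.500], [10.000, 0.000, 3.000], [-3.000, 0.000, 5.000]] (det J = -737.500).
Solving J·Δ = −F gives Δ = (-1.369, -0.980, 0.229).
Then the next iterate is (u, v, w)₁ = (0.131, -0.480, 2.729).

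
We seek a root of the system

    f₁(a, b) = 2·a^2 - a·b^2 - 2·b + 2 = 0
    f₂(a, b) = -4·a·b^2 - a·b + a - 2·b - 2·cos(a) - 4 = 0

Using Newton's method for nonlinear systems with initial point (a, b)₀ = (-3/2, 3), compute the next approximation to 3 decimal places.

(-0.831, 2.434)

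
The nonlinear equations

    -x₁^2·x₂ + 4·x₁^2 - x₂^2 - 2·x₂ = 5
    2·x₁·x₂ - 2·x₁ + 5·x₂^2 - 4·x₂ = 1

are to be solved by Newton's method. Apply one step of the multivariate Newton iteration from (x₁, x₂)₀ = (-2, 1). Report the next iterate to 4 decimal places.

(-1.6667, 1.0000)

At (-2, 1): F = (4.0000, 0.0000).
Jacobian J = [[-2·x₁·x₂ + 8·x₁, -x₁^2 - 2·x₂ - 2], [2·x₂ - 2, 2·x₁ + 10·x₂ - 4]].
At the point, J = [[-12.0000, -8.0000], [0.0000, 2.0000]] (det J = -24.0000).
Solving J·Δ = −F gives Δ = (0.3333, 0.0000).
Then the next iterate is (x₁, x₂)₁ = (-1.6667, 1.0000).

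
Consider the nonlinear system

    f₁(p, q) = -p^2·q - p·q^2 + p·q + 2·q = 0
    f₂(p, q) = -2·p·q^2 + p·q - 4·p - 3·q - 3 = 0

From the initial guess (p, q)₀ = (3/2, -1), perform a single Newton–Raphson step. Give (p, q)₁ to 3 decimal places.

(0.558, -0.131)

At (3/2, -1): F = (-2.750, -10.500).
Jacobian J = [[-2·p·q - q^2 + q, -p^2 - 2·p·q + p + 2], [-2·q^2 + q - 4, -4·p·q + p - 3]].
At the point, J = [[1.000, 4.250], [-7.000, 4.500]] (det J = 34.250).
Solving J·Δ = −F gives Δ = (-0.942, 0.869).
Then the next iterate is (p, q)₁ = (0.558, -0.131).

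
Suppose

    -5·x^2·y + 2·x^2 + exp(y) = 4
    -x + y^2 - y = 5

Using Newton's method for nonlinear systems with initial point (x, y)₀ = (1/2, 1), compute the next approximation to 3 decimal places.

(4.446, 10.446)

At (1/2, 1): F = (-2.03172, -5.500).
Jacobian J = [[-10·x·y + 4·x, -5·x^2 + exp(y)], [-1, 2·y - 1]].
At the point, J = [[-3.000, 1.46828], [-1.000, 1.000]] (det J = -1.53172).
Solving J·Δ = −F gives Δ = (3.946, 9.446).
Then the next iterate is (x, y)₁ = (4.446, 10.446).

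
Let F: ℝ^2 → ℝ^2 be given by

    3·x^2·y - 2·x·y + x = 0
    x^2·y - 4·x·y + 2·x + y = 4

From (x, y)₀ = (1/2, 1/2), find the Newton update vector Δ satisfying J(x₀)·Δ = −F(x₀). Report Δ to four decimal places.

(-1.1250, -5.2500)

At (1/2, 1/2): F = (0.3750, -3.3750).
Jacobian J = [[6·x·y - 2·y + 1, 3·x^2 - 2·x], [2·x·y - 4·y + 2, x^2 - 4·x + 1]].
At the point, J = [[1.5000, -0.2500], [0.5000, -0.7500]] (det J = -1.0000).
Solving J·Δ = −F gives Δ = (-1.1250, -5.2500).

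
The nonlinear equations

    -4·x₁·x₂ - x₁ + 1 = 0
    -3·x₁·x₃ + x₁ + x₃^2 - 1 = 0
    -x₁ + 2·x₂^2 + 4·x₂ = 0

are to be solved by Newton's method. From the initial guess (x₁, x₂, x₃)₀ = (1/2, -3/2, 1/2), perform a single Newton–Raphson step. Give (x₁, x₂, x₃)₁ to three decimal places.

(-0.417, -2.042, -0.583)

At (1/2, -3/2, 1/2): F = (3.500, -1.000, -2.000).
Jacobian J = [[-4·x₂ - 1, -4·x₁, 0], [-3·x₃ + 1, 0, -3·x₁ + 2·x₃], [-1, 4·x₂ + 4, 0]].
At the point, J = [[5.000, -2.000, 0.000], [-0.500, 0.000, -0.500], [-1.000, -2.000, 0.000]] (det J = -6.000).
Solving J·Δ = −F gives Δ = (-0.917, -0.542, -1.083).
Then the next iterate is (x₁, x₂, x₃)₁ = (-0.417, -2.042, -0.583).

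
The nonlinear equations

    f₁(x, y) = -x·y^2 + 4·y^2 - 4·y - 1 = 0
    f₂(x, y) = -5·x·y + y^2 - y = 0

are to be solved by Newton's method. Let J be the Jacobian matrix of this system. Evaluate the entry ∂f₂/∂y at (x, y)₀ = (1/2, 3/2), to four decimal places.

∂f₂/∂y = -5·x + 2·y - 1.
At (1/2, 3/2) this is -0.5000.

-0.5000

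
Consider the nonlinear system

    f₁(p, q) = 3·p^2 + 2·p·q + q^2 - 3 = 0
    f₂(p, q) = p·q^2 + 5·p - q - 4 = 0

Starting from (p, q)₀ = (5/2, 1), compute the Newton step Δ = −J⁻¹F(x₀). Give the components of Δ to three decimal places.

(-0.654, -1.519)

At (5/2, 1): F = (21.750, 10.000).
Jacobian J = [[6·p + 2·q, 2·p + 2·q], [q^2 + 5, 2·p·q - 1]].
At the point, J = [[17.000, 7.000], [6.000, 4.000]] (det J = 26.000).
Solving J·Δ = −F gives Δ = (-0.654, -1.519).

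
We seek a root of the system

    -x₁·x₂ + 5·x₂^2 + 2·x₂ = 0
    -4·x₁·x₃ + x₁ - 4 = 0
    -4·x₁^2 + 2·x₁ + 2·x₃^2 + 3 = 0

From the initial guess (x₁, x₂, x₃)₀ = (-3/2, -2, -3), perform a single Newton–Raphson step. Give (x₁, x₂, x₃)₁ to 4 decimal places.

(-0.5500, -1.0970, -1.1417)

At (-3/2, -2, -3): F = (13.0000, -23.5000, 9.0000).
Jacobian J = [[-x₂, -x₁ + 10·x₂ + 2, 0], [-4·x₃ + 1, 0, -4·x₁], [-8·x₁ + 2, 0, 4·x₃]].
At the point, J = [[2.0000, -16.5000, 0.0000], [13.0000, 0.0000, 6.0000], [14.0000, 0.0000, -12.0000]] (det J = -3960.0000).
Solving J·Δ = −F gives Δ = (0.9500, 0.9030, 1.8583).
Then the next iterate is (x₁, x₂, x₃)₁ = (-0.5500, -1.0970, -1.1417).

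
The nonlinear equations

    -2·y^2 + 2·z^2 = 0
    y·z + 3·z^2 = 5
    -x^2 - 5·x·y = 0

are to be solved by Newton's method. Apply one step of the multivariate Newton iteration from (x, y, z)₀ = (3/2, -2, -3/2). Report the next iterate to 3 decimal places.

(0.419, -1.309, -1.162)

At (3/2, -2, -3/2): F = (-3.500, 4.750, 12.750).
Jacobian J = [[0, -4·y, 4·z], [0, z, y + 6·z], [-2·x - 5·y, -5·x, 0]].
At the point, J = [[0.000, 8.000, -6.000], [0.000, -1.500, -11.000], [7.000, -7.500, 0.000]] (det J = -679.000).
Solving J·Δ = −F gives Δ = (-1.081, 0.691, 0.338).
Then the next iterate is (x, y, z)₁ = (0.419, -1.309, -1.162).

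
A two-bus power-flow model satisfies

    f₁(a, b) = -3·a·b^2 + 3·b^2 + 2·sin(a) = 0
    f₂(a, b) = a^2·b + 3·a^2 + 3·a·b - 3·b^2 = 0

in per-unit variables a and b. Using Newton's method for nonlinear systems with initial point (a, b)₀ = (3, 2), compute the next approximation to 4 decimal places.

(1.6134, 1.8194)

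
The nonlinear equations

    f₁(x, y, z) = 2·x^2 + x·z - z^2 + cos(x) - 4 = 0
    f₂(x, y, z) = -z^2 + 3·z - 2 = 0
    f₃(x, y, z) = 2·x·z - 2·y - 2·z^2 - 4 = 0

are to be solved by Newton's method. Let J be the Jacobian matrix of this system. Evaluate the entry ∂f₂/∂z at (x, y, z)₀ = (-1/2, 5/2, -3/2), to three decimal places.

6.000

∂f₂/∂z = -2·z + 3.
At (-1/2, 5/2, -3/2) this is 6.000.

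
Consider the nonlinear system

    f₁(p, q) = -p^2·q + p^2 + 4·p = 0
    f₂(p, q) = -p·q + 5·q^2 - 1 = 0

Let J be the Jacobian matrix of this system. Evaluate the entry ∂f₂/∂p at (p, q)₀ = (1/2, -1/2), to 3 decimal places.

0.500

∂f₂/∂p = -q.
At (1/2, -1/2) this is 0.500.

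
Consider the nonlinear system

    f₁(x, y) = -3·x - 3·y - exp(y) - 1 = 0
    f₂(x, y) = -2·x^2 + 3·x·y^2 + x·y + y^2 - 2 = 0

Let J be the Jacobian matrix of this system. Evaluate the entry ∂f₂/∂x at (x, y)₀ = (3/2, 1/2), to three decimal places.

-4.750

∂f₂/∂x = -4·x + 3·y^2 + y.
At (3/2, 1/2) this is -4.750.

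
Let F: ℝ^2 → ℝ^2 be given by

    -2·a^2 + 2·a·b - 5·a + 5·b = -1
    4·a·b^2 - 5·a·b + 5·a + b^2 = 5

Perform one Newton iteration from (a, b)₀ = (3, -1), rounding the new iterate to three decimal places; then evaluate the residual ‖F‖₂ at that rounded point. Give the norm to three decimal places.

At (3, -1): F = (-43.000, 38.000).
Jacobian J = [[-4·a + 2·b - 5, 2·a + 5], [4·b^2 - 5·b + 5, 8·a·b - 5·a + 2·b]].
At the point, J = [[-19.000, 11.000], [14.000, -41.000]] (det J = 625.000).
Solving J·Δ = −F gives Δ = (-2.152, 0.192).
Then the next iterate is (a, b)₁ = (0.848, -0.808).
Re-evaluating at (0.848, -0.808): F = (-10.08858, 5.53330), so ‖F‖₂ = 11.506.

11.506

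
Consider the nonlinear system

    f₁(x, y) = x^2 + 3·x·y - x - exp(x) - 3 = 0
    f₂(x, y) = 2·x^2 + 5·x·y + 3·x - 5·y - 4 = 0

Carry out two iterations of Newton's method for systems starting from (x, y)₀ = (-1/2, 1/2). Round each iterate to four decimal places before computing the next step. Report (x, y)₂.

At (-1/2, 1/2): F = (-3.606531, -8.7500).
Jacobian J = [[2·x + 3·y - exp(x) - 1, 3·x], [4·x + 5·y + 3, 5·x - 5]].
At the point, J = [[-1.106531, -1.5000], [3.5000, -7.5000]] (det J = 13.548980).
Solving J·Δ = −F gives Δ = (-1.0277, -1.6462).
Then the next iterate is (x, y)₁ = (-1.5277, -1.1462).
Round to (-1.5277, -1.1462) and repeat: F = (5.897682, 10.570883), J = [[-7.711034, -4.5831], [-8.8418, -12.6385]].
Δ = (0.4583, 0.5158), so (x, y)₂ = (-1.0694, -0.6304).

(-1.0694, -0.6304)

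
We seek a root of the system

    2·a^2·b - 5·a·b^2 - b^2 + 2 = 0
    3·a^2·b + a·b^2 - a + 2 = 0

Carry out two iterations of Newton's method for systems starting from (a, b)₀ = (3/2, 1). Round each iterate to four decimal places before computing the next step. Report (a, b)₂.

(-0.2941, 0.8865)

At (3/2, 1): F = (-2.0000, 8.7500).
Jacobian J = [[4·a·b - 5·b^2, 2·a^2 - 10·a·b - 2·b], [6·a·b + b^2 - 1, 3·a^2 + 2·a·b]].
At the point, J = [[1.0000, -12.5000], [9.0000, 9.7500]] (det J = 122.2500).
Solving J·Δ = −F gives Δ = (-0.7352, -0.2188).
Then the next iterate is (a, b)₁ = (0.7648, 0.7812).
Round to (0.7648, 0.7812) and repeat: F = (-0.030082, 3.072753), J = [[-0.661520, -6.367180], [3.195044, 2.949681]].
Δ = (-1.0589, 0.1053), so (a, b)₂ = (-0.2941, 0.8865).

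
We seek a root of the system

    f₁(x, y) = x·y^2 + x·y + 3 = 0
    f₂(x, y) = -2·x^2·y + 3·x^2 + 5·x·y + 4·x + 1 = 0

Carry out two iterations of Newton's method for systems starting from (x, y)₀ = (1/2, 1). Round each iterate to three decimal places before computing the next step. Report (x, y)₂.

(-1.652, -0.094)

At (1/2, 1): F = (4.000, 5.750).
Jacobian J = [[y^2 + y, 2·x·y + x], [-4·x·y + 6·x + 5·y + 4, -2·x^2 + 5·x]].
At the point, J = [[2.000, 1.500], [10.000, 2.000]] (det J = -11.000).
Solving J·Δ = −F gives Δ = (-0.057, -2.591).
Then the next iterate is (x, y)₁ = (0.443, -1.591).
Round to (0.443, -1.591) and repeat: F = (3.41654, 0.46115), J = [[0.94028, -0.96663], [1.52225, 1.82250]].
Δ = (-2.095, 1.497), so (x, y)₂ = (-1.652, -0.094).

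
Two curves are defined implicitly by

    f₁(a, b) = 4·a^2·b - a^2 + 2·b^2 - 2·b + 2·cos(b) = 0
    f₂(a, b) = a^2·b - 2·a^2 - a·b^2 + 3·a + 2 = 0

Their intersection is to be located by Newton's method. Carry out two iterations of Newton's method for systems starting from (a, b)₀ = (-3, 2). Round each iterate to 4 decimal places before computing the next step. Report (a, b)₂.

At (-3, 2): F = (66.167706, 5.0000).
Jacobian J = [[8·a·b - 2·a, 4·a^2 + 4·b - 2·sin(b) - 2], [2·a·b - 4·a - b^2 + 3, a^2 - 2·a·b]].
At the point, J = [[-42.0000, 40.181405], [-1.0000, 21.0000]] (det J = -841.818595).
Solving J·Δ = −F gives Δ = (1.4120, -0.1709).
Then the next iterate is (a, b)₁ = (-1.5880, 1.8291).
Round to (-1.5880, 1.8291) and repeat: F = (18.450476, 2.117858), J = [[-20.060886, 13.469727], [0.197172, 8.330966]].
Δ = (0.7373, -0.2717), so (a, b)₂ = (-0.8507, 1.5574).

(-0.8507, 1.5574)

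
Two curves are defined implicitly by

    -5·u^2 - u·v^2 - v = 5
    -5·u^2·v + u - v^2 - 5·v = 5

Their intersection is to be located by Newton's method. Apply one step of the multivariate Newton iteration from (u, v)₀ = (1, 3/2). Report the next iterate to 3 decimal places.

At (1, 3/2): F = (-13.750, -21.250).
Jacobian J = [[-10·u - v^2, -2·u·v - 1], [-10·u·v + 1, -5·u^2 - 2·v - 5]].
At the point, J = [[-12.250, -4.000], [-14.000, -13.000]] (det J = 103.250).
Solving J·Δ = −F gives Δ = (-0.908, -0.657).
Then the next iterate is (u, v)₁ = (0.092, 0.843).

(0.092, 0.843)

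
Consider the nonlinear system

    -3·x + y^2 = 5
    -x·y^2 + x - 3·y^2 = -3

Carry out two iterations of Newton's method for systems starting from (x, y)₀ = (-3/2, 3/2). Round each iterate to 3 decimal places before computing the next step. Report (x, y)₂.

(-1.334, 1.000)

At (-3/2, 3/2): F = (1.750, -1.875).
Jacobian J = [[-3, 2·y], [-y^2 + 1, -2·x·y - 6·y]].
At the point, J = [[-3.000, 3.000], [-1.250, -4.500]] (det J = 17.250).
Solving J·Δ = −F gives Δ = (0.130, -0.453).
Then the next iterate is (x, y)₁ = (-1.370, 1.047).
Round to (-1.370, 1.047) and repeat: F = (0.20621, -0.15682), J = [[-3.000, 2.094], [-0.09621, -3.41322]].
Δ = (0.036, -0.047), so (x, y)₂ = (-1.334, 1.000).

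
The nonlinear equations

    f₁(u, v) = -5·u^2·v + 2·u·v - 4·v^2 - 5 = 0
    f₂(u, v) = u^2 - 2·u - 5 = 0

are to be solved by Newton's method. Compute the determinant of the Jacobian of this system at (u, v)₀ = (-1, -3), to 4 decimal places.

68.0000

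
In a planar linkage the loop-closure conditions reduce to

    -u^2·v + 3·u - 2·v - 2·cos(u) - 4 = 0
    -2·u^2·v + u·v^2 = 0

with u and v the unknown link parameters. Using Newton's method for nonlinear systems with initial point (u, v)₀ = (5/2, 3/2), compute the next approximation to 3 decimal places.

At (5/2, 3/2): F = (-7.27271, -13.125).
Jacobian J = [[-2·u·v + 2·sin(u) + 3, -u^2 - 2], [-4·u·v + v^2, -2·u^2 + 2·u·v]].
At the point, J = [[-3.30306, -8.250], [-12.750, -5.000]] (det J = -88.67222).
Solving J·Δ = −F gives Δ = (-0.811, -0.557).
Then the next iterate is (u, v)₁ = (1.689, 0.943).

(1.689, 0.943)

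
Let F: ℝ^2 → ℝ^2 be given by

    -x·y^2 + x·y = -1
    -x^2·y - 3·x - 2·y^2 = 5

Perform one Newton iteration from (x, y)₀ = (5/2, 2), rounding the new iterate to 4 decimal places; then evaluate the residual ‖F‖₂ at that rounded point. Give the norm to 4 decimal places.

At (5/2, 2): F = (-4.0000, -33.0000).
Jacobian J = [[-y^2 + y, -2·x·y + x], [-2·x·y - 3, -x^2 - 4·y]].
At the point, J = [[-2.0000, -7.5000], [-13.0000, -14.2500]] (det J = -69.0000).
Solving J·Δ = −F gives Δ = (-2.7609, 0.2029).
Then the next iterate is (x, y)₁ = (-0.2609, 2.2029).
Re-evaluating at (-0.2609, 2.2029): F = (1.691351, -14.072786), so ‖F‖₂ = 14.1741.

14.1741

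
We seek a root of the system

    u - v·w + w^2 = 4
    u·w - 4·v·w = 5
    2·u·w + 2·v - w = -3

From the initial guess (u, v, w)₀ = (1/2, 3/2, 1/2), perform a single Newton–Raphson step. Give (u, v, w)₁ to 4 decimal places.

At (1/2, 3/2, 1/2): F = (-4.0000, -7.7500, 6.0000).
Jacobian J = [[1, -w, -v + 2·w], [w, -4·w, u - 4·v], [2·w, 2, 2·u - 1]].
At the point, J = [[1.0000, -0.5000, -0.5000], [0.5000, -2.0000, -5.5000], [1.0000, 2.0000, 0.0000]] (det J = 12.2500).
Solving J·Δ = −F gives Δ = (2.1020, -4.0510, 0.2551).
Then the next iterate is (u, v, w)₁ = (2.6020, -2.5510, 0.7551).

(2.6020, -2.5510, 0.7551)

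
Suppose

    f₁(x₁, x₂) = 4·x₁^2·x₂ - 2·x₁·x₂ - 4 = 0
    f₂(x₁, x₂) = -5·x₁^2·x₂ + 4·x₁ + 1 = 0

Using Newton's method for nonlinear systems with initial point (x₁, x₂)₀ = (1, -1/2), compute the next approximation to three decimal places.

At (1, -1/2): F = (-5.000, 7.500).
Jacobian J = [[8·x₁·x₂ - 2·x₂, 4·x₁^2 - 2·x₁], [-10·x₁·x₂ + 4, -5·x₁^2]].
At the point, J = [[-3.000, 2.000], [9.000, -5.000]] (det J = -3.000).
Solving J·Δ = −F gives Δ = (3.333, 7.500).
Then the next iterate is (x₁, x₂)₁ = (4.333, 7.000).

(4.333, 7.000)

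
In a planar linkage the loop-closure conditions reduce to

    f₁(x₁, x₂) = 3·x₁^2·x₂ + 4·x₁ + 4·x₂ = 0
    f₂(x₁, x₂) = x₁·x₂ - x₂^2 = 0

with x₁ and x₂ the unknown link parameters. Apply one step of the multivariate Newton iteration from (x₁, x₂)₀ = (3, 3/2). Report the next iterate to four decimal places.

(1.5000, 1.1129)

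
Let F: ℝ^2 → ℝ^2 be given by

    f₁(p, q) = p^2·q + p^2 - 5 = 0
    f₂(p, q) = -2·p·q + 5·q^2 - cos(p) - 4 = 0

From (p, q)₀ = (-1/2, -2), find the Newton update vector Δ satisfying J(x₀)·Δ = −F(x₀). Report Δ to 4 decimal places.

(4.8526, 1.5898)

At (-1/2, -2): F = (-5.2500, 13.122417).
Jacobian J = [[2·p·q + 2·p, p^2], [-2·q + sin(p), -2·p + 10·q]].
At the point, J = [[1.0000, 0.2500], [3.520574, -19.0000]] (det J = -19.880144).
Solving J·Δ = −F gives Δ = (4.8526, 1.5898).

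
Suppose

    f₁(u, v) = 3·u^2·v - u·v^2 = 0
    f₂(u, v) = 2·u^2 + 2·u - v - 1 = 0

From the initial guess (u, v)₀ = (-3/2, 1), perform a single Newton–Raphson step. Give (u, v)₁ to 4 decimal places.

(-1.4311, 0.2245)

At (-3/2, 1): F = (8.2500, -0.5000).
Jacobian J = [[6·u·v - v^2, 3·u^2 - 2·u·v], [4·u + 2, -1]].
At the point, J = [[-10.0000, 9.7500], [-4.0000, -1.0000]] (det J = 49.0000).
Solving J·Δ = −F gives Δ = (0.0689, -0.7755).
Then the next iterate is (u, v)₁ = (-1.4311, 0.2245).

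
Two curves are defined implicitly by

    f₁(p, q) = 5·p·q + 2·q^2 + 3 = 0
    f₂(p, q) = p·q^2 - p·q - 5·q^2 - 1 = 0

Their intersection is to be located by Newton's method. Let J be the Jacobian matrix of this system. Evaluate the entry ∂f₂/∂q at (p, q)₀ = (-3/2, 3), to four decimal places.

∂f₂/∂q = 2·p·q - p - 10·q.
At (-3/2, 3) this is -37.5000.

-37.5000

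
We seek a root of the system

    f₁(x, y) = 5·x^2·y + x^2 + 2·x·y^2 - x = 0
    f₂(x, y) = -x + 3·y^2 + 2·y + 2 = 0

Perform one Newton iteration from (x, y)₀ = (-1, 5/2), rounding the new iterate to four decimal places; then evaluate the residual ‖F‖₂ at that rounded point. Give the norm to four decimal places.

At (-1, 5/2): F = (2.0000, 26.7500).
Jacobian J = [[10·x·y + 2·x + 2·y^2 - 1, 5·x^2 + 4·x·y], [-1, 6·y + 2]].
At the point, J = [[-15.5000, -5.0000], [-1.0000, 17.0000]] (det J = -268.5000).
Solving J·Δ = −F gives Δ = (0.6248, -1.5368).
Then the next iterate is (x, y)₁ = (-0.3752, 0.9632).
Re-evaluating at (-0.3752, 0.9632): F = (0.497761, 7.084863), so ‖F‖₂ = 7.1023.

7.1023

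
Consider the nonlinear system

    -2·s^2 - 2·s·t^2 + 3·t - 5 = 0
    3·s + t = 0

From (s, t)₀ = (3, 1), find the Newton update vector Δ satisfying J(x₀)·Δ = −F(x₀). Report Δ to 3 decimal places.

At (3, 1): F = (-26.000, 10.000).
Jacobian J = [[-4·s - 2·t^2, -4·s·t + 3], [3, 1]].
At the point, J = [[-14.000, -9.000], [3.000, 1.000]] (det J = 13.000).
Solving J·Δ = −F gives Δ = (-4.923, 4.769).

(-4.923, 4.769)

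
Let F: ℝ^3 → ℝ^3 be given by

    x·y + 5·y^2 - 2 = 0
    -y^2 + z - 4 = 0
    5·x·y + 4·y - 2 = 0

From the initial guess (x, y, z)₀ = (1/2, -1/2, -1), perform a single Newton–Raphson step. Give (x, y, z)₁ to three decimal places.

(-1.578, -0.491, 4.241)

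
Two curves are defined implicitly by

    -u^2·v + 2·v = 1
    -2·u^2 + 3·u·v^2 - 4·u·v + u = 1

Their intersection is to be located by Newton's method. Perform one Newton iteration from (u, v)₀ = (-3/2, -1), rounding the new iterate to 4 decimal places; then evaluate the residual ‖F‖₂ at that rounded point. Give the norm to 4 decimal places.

7.7504

At (-3/2, -1): F = (-0.7500, -17.5000).
Jacobian J = [[-2·u·v, -u^2 + 2], [-4·u + 3·v^2 - 4·v + 1, 6·u·v - 4·u]].
At the point, J = [[-3.0000, -0.2500], [14.0000, 15.0000]] (det J = -41.5000).
Solving J·Δ = −F gives Δ = (-0.3765, 1.5181).
Then the next iterate is (u, v)₁ = (-1.8765, 0.5181).
Re-evaluating at (-1.8765, 0.5181): F = (-1.788161, -7.541259), so ‖F‖₂ = 7.7504.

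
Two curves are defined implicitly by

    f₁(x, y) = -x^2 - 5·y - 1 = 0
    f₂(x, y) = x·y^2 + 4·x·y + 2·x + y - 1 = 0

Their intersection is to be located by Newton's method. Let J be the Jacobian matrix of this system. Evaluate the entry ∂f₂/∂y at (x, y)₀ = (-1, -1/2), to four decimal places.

∂f₂/∂y = 2·x·y + 4·x + 1.
At (-1, -1/2) this is -2.0000.

-2.0000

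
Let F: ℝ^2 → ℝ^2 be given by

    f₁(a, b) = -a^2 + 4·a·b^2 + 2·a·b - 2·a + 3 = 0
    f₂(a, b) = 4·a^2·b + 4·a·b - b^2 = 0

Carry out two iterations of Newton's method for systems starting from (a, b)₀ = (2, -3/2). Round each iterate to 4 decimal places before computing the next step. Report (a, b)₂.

(0.6057, -0.6931)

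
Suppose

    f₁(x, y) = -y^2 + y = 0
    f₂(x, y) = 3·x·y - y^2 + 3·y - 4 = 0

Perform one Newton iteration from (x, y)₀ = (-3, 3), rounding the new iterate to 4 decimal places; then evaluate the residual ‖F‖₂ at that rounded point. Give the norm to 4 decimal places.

At (-3, 3): F = (-6.0000, -31.0000).
Jacobian J = [[0, -2·y + 1], [3·y, 3·x - 2·y + 3]].
At the point, J = [[0.0000, -5.0000], [9.0000, -12.0000]] (det J = 45.0000).
Solving J·Δ = −F gives Δ = (1.8444, -1.2000).
Then the next iterate is (x, y)₁ = (-1.1556, 1.8000).
Re-evaluating at (-1.1556, 1.8000): F = (-1.4400, -8.080240), so ‖F‖₂ = 8.2076.

8.2076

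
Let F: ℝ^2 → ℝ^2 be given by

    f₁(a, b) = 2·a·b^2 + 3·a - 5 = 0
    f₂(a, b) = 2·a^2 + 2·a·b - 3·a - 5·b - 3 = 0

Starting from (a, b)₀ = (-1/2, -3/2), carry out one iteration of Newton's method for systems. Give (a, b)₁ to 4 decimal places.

(0.8571, -1.9762)

At (-1/2, -3/2): F = (-8.7500, 8.0000).
Jacobian J = [[2·b^2 + 3, 4·a·b], [4·a + 2·b - 3, 2·a - 5]].
At the point, J = [[7.5000, 3.0000], [-8.0000, -6.0000]] (det J = -21.0000).
Solving J·Δ = −F gives Δ = (1.3571, -0.4762).
Then the next iterate is (a, b)₁ = (0.8571, -1.9762).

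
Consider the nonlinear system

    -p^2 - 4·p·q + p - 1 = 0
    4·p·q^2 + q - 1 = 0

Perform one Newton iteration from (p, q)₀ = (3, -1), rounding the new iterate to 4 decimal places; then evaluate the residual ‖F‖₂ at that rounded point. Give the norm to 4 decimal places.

2.3335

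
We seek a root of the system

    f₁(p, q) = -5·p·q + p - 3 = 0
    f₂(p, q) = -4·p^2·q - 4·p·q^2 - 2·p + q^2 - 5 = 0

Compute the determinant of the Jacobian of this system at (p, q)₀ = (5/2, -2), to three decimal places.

396.000

J = [[-5·q + 1, -5·p], [-8·p·q - 4·q^2 - 2, -4·p^2 - 8·p·q + 2·q]].
At the point, J = [[11.000, -12.500], [22.000, 11.000]].
det J = 396.000.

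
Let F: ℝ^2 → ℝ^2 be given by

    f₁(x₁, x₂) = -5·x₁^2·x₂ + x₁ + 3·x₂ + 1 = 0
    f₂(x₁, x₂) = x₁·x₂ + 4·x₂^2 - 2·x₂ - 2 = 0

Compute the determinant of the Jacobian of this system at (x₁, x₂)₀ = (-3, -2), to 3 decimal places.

J = [[-10·x₁·x₂ + 1, -5·x₁^2 + 3], [x₂, x₁ + 8·x₂ - 2]].
At the point, J = [[-59.000, -42.000], [-2.000, -21.000]].
det J = 1155.000.

1155.000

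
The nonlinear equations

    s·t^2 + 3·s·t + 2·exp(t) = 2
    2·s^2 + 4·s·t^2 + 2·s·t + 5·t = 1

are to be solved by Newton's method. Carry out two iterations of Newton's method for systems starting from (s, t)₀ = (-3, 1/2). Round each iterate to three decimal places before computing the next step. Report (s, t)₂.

At (-3, 1/2): F = (-3.95256, 13.500).
Jacobian J = [[t^2 + 3·t, 2·s·t + 3·s + 2·exp(t)], [4·s + 4·t^2 + 2·t, 8·s·t + 2·s + 5]].
At the point, J = [[1.750, -8.70256], [-10.000, -13.000]] (det J = -109.77557).
Solving J·Δ = −F gives Δ = (1.538, -0.145).
Then the next iterate is (s, t)₁ = (-1.462, 0.355).
Round to (-1.462, 0.355) and repeat: F = (-0.88892, 3.27487), J = [[1.19103, -2.57166], [-4.63390, -2.07608]].
Δ = (0.714, -0.015), so (s, t)₂ = (-0.748, 0.340).

(-0.748, 0.340)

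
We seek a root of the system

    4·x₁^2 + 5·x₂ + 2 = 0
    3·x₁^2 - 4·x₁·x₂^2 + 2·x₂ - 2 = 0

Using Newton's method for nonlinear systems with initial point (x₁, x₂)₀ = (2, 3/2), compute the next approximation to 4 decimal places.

At (2, 3/2): F = (25.5000, -5.0000).
Jacobian J = [[8·x₁, 5], [6·x₁ - 4·x₂^2, -8·x₁·x₂ + 2]].
At the point, J = [[16.0000, 5.0000], [3.0000, -22.0000]] (det J = -367.0000).
Solving J·Δ = −F gives Δ = (-1.4605, -0.4264).
Then the next iterate is (x₁, x₂)₁ = (0.5395, 1.0736).

(0.5395, 1.0736)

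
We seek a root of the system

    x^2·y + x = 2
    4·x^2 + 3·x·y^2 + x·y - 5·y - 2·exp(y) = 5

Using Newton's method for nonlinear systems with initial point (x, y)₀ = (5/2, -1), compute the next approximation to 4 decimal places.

(1.2911, -0.8537)

At (5/2, -1): F = (-5.7500, 29.264241).
Jacobian J = [[2·x·y + 1, x^2], [8·x + 3·y^2 + y, 6·x·y + x - 2·exp(y) - 5]].
At the point, J = [[-4.0000, 6.2500], [22.0000, -18.235759]] (det J = -64.556964).
Solving J·Δ = −F gives Δ = (-1.2089, 0.1463).
Then the next iterate is (x, y)₁ = (1.2911, -0.8537).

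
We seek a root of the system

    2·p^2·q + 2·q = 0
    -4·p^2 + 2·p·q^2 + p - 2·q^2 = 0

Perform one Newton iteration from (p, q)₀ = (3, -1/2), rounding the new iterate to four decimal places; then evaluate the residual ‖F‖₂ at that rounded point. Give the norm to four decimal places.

8.5589

At (3, -1/2): F = (-10.0000, -32.0000).
Jacobian J = [[4·p·q, 2·p^2 + 2], [-8·p + 2·q^2 + 1, 4·p·q - 4·q]].
At the point, J = [[-6.0000, 20.0000], [-22.5000, -4.0000]] (det J = 474.0000).
Solving J·Δ = −F gives Δ = (-1.4346, 0.0696).
Then the next iterate is (p, q)₁ = (1.5654, -0.4304).
Re-evaluating at (1.5654, -0.4304): F = (-2.970171, -8.027035), so ‖F‖₂ = 8.5589.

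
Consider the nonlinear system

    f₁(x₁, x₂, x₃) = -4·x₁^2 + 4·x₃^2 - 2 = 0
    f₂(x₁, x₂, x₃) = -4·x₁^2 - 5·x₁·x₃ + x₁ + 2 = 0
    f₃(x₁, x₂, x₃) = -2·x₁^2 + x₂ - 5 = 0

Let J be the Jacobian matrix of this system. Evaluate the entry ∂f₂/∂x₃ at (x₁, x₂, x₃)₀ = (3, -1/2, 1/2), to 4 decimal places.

-15.0000

∂f₂/∂x₃ = -5·x₁.
At (3, -1/2, 1/2) this is -15.0000.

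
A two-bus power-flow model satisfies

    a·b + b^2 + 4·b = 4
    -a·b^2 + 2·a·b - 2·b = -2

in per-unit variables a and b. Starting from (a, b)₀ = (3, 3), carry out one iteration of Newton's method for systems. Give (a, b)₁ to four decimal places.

(-62.0000, 16.0000)

At (3, 3): F = (26.0000, -13.0000).
Jacobian J = [[b, a + 2·b + 4], [-b^2 + 2·b, -2·a·b + 2·a - 2]].
At the point, J = [[3.0000, 13.0000], [-3.0000, -14.0000]] (det J = -3.0000).
Solving J·Δ = −F gives Δ = (-65.0000, 13.0000).
Then the next iterate is (a, b)₁ = (-62.0000, 16.0000).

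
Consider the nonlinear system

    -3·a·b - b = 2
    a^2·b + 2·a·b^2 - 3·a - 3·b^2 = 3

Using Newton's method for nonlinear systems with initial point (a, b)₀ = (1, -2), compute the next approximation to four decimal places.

(1.5294, 0.2941)

At (1, -2): F = (6.0000, -12.0000).
Jacobian J = [[-3·b, -3·a - 1], [2·a·b + 2·b^2 - 3, a^2 + 4·a·b - 6·b]].
At the point, J = [[6.0000, -4.0000], [1.0000, 5.0000]] (det J = 34.0000).
Solving J·Δ = −F gives Δ = (0.5294, 2.2941).
Then the next iterate is (a, b)₁ = (1.5294, 0.2941).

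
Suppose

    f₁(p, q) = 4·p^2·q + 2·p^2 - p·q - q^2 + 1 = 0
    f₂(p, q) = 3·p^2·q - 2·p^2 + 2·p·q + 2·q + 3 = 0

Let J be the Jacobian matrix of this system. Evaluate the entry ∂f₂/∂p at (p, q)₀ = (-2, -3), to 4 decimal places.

38.0000

∂f₂/∂p = 6·p·q - 4·p + 2·q.
At (-2, -3) this is 38.0000.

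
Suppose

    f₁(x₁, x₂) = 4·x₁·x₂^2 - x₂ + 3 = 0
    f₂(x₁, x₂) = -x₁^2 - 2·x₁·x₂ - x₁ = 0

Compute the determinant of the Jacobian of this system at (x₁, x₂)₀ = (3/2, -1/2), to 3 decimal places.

-24.000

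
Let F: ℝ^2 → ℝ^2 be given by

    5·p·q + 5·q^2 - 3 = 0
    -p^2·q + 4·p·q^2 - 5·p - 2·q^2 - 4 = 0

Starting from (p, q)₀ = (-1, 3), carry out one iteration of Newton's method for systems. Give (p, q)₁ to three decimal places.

(-0.729, 1.757)

At (-1, 3): F = (27.000, -56.000).
Jacobian J = [[5·q, 5·p + 10·q], [-2·p·q + 4·q^2 - 5, -p^2 + 8·p·q - 4·q]].
At the point, J = [[15.000, 25.000], [37.000, -37.000]] (det J = -1480.000).
Solving J·Δ = −F gives Δ = (0.271, -1.243).
Then the next iterate is (p, q)₁ = (-0.729, 1.757).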